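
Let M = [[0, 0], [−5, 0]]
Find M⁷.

[[0, 0], [0, 0]]

M is strictly triangular, hence nilpotent: M² = 0, so M⁷ = 0.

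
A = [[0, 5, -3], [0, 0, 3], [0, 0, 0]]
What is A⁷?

A is strictly triangular, hence nilpotent: A³ = 0, so A⁷ = 0.

[[0, 0, 0], [0, 0, 0], [0, 0, 0]]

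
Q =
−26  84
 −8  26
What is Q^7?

[[−1664, 5376], [−512, 1664]]

tr Q = 0 and det Q = −4, so the characteristic polynomial is λ² − (0)λ + (−4) with roots 2 and −2.
Eigenvectors give P = [[3, 7], [1, 2]] with P⁻¹ = [[−2, 7], [1, −3]], and Q = P·diag(2, −2)·P⁻¹.
Then Q^7 = P·diag(128, −128)·P⁻¹ = [[384, −896], [128, −256]] · [[−2, 7], [1, −3]] = [[−1664, 5376], [−512, 1664]].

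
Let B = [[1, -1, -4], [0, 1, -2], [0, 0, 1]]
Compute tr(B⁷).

B = I + N where N = [[0, -1, -4], [0, 0, -2], [0, 0, 0]] is strictly upper-triangular, so N³ = 0.
(I + N)⁷ = I + 7·N + 21·N² = [[1, -7, 14], [0, 1, -14], [0, 0, 1]].

3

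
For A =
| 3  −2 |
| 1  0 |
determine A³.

[[15, −14], [7, −6]]

tr A = 3 and det A = 2, so the characteristic polynomial is λ² − (3)λ + (2) with roots 2 and 1.
Eigenvectors give P = [[2, −1], [1, −1]] with P⁻¹ = [[1, −1], [1, −2]], and A = P·diag(2, 1)·P⁻¹.
Then A³ = P·diag(8, 1)·P⁻¹ = [[16, −1], [8, −1]] · [[1, −1], [1, −2]] = [[15, −14], [7, −6]].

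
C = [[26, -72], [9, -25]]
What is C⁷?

tr C = 1 and det C = -2, so the characteristic polynomial is λ² − (1)λ + (-2) with roots 2 and -1.
Eigenvectors give P = [[3, 8], [1, 3]] with P⁻¹ = [[3, -8], [-1, 3]], and C = P·diag(2, -1)·P⁻¹.
Then C⁷ = P·diag(128, -1)·P⁻¹ = [[384, -8], [128, -3]] · [[3, -8], [-1, 3]] = [[1160, -3096], [387, -1033]].

[[1160, -3096], [387, -1033]]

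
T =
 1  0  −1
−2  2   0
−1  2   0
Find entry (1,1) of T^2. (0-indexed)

4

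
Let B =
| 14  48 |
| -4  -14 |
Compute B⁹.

[[3584, 12288], [-1024, -3584]]

tr B = 0 and det B = -4, so the characteristic polynomial is λ² − (0)λ + (-4) with roots 2 and -2.
Eigenvectors give P = [[-4, -3], [1, 1]] with P⁻¹ = [[-1, -3], [1, 4]], and B = P·diag(2, -2)·P⁻¹.
Then B⁹ = P·diag(512, -512)·P⁻¹ = [[-2048, 1536], [512, -512]] · [[-1, -3], [1, 4]] = [[3584, 12288], [-1024, -3584]].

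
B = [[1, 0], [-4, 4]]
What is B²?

[[1, 0], [-20, 16]]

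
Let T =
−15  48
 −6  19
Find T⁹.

[[−157455, 472368], [−59046, 177139]]

tr T = 4 and det T = 3, so the characteristic polynomial is λ² − (4)λ + (3) with roots 1 and 3.
Eigenvectors give P = [[3, −8], [1, −3]] with P⁻¹ = [[3, −8], [1, −3]], and T = P·diag(1, 3)·P⁻¹.
Then T⁹ = P·diag(1, 19683)·P⁻¹ = [[3, −157464], [1, −59049]] · [[3, −8], [1, −3]] = [[−157455, 472368], [−59046, 177139]].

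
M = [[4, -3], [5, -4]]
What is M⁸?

M² = I (check: tr M = 0 and det M = -1), so M⁸ = I since 8 is even.

[[1, 0], [0, 1]]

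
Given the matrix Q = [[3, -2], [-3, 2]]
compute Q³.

[[75, -50], [-75, 50]]

Q² = [[15, -10], [-15, 10]]
Q³ = [[75, -50], [-75, 50]]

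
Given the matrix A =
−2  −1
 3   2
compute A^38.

[[1, 0], [0, 1]]

A² = I (check: tr A = 0 and det A = −1), so A^38 = I since 38 is even.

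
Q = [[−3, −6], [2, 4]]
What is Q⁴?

[[−3, −6], [2, 4]]

Q² = Q (a projection; rank 1, trace 1), so Q⁴ = Q.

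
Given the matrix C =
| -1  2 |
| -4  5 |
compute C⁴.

tr C = 4 and det C = 3, so the characteristic polynomial is λ² − (4)λ + (3) with roots 1 and 3.
Eigenvectors give P = [[1, -1], [1, -2]] with P⁻¹ = [[2, -1], [1, -1]], and C = P·diag(1, 3)·P⁻¹.
Then C⁴ = P·diag(1, 81)·P⁻¹ = [[1, -81], [1, -162]] · [[2, -1], [1, -1]] = [[-79, 80], [-160, 161]].

[[-79, 80], [-160, 161]]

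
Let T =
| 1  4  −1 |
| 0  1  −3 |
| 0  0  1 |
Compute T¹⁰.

T = I + N where N = [[0, 4, −1], [0, 0, −3], [0, 0, 0]] is strictly upper-triangular, so N³ = 0.
(I + N)¹⁰ = I + 10·N + 45·N² = [[1, 40, −550], [0, 1, −30], [0, 0, 1]].

[[1, 40, −550], [0, 1, −30], [0, 0, 1]]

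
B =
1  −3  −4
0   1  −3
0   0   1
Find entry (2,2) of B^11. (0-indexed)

B = I + N where N = [[0, −3, −4], [0, 0, −3], [0, 0, 0]] is strictly upper-triangular, so N^3 = 0.
(I + N)^11 = I + 11·N + 55·N^2 = [[1, −33, 451], [0, 1, −33], [0, 0, 1]].

1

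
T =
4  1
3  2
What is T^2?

[[19, 6], [18, 7]]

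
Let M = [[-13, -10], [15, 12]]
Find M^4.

[[211, 130], [-195, -114]]

tr M = -1 and det M = -6, so the characteristic polynomial is λ² − (-1)λ + (-6) with roots -3 and 2.
Eigenvectors give P = [[-1, -2], [1, 3]] with P⁻¹ = [[-3, -2], [1, 1]], and M = P·diag(-3, 2)·P⁻¹.
Then M^4 = P·diag(81, 16)·P⁻¹ = [[-81, -32], [81, 48]] · [[-3, -2], [1, 1]] = [[211, 130], [-195, -114]].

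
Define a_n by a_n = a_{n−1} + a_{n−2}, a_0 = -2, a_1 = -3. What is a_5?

-21

With companion matrix C = [[1, 1], [1, 0]], [a_n, a_{n−1}]ᵀ = C·[a_{n−1}, a_{n−2}]ᵀ, so [a_5, a_4]ᵀ = C⁴·[a_1, a_0]ᵀ.
C⁴ = [[5, 3], [3, 2]], giving [a_5, a_4]ᵀ = [[-21], [-13]].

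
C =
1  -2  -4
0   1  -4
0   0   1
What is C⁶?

C = I + N where N = [[0, -2, -4], [0, 0, -4], [0, 0, 0]] is strictly upper-triangular, so N³ = 0.
(I + N)⁶ = I + 6·N + 15·N² = [[1, -12, 96], [0, 1, -24], [0, 0, 1]].

[[1, -12, 96], [0, 1, -24], [0, 0, 1]]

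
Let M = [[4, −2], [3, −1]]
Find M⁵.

[[94, −62], [93, −61]]

tr M = 3 and det M = 2, so the characteristic polynomial is λ² − (3)λ + (2) with roots 2 and 1.
Eigenvectors give P = [[1, 2], [1, 3]] with P⁻¹ = [[3, −2], [−1, 1]], and M = P·diag(2, 1)·P⁻¹.
Then M⁵ = P·diag(32, 1)·P⁻¹ = [[32, 2], [32, 3]] · [[3, −2], [−1, 1]] = [[94, −62], [93, −61]].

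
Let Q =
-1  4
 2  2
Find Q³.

[[-1, 44], [22, 32]]

Q² = [[9, 4], [2, 12]]
Q³ = [[-1, 44], [22, 32]]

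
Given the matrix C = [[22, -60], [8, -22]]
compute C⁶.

tr C = 0 and det C = -4, so the characteristic polynomial is λ² − (0)λ + (-4) with roots -2 and 2.
Eigenvectors give P = [[-5, 3], [-2, 1]] with P⁻¹ = [[1, -3], [2, -5]], and C = P·diag(-2, 2)·P⁻¹.
Then C⁶ = P·diag(64, 64)·P⁻¹ = [[-320, 192], [-128, 64]] · [[1, -3], [2, -5]] = [[64, 0], [0, 64]].

[[64, 0], [0, 64]]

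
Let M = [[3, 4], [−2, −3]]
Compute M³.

M² = I (check: tr M = 0 and det M = −1), so M³ = M since 3 is odd.

[[3, 4], [−2, −3]]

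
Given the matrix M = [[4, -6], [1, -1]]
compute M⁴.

tr M = 3 and det M = 2, so the characteristic polynomial is λ² − (3)λ + (2) with roots 1 and 2.
Eigenvectors give P = [[2, 3], [1, 1]] with P⁻¹ = [[-1, 3], [1, -2]], and M = P·diag(1, 2)·P⁻¹.
Then M⁴ = P·diag(1, 16)·P⁻¹ = [[2, 48], [1, 16]] · [[-1, 3], [1, -2]] = [[46, -90], [15, -29]].

[[46, -90], [15, -29]]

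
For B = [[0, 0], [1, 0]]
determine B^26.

B is strictly triangular, hence nilpotent: B^2 = 0, so B^26 = 0.

[[0, 0], [0, 0]]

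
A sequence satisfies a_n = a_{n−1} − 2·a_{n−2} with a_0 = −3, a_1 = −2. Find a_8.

48

With companion matrix B = [[1, −2], [1, 0]], [a_n, a_{n−1}]ᵀ = B·[a_{n−1}, a_{n−2}]ᵀ, so [a_8, a_7]ᵀ = B⁷·[a_1, a_0]ᵀ.
B⁷ = [[−3, −14], [7, −10]], giving [a_8, a_7]ᵀ = [[48], [16]].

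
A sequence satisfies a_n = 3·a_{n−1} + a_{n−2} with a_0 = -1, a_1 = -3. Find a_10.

-141481

With companion matrix A = [[3, 1], [1, 0]], [a_n, a_{n−1}]ᵀ = A·[a_{n−1}, a_{n−2}]ᵀ, so [a_10, a_9]ᵀ = A⁹·[a_1, a_0]ᵀ.
A⁹ = [[42837, 12970], [12970, 3927]], giving [a_10, a_9]ᵀ = [[-141481], [-42837]].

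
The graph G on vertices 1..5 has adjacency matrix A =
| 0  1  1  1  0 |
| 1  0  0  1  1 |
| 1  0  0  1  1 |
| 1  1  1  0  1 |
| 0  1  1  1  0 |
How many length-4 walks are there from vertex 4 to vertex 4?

The number of length-4 walks from vertex 4 to vertex 4 is entry (4,4) of A^4, where A is the adjacency matrix.
A^2 = [[3, 1, 1, 2, 3], [1, 3, 3, 2, 1], [1, 3, 3, 2, 1], [2, 2, 2, 4, 2], [3, 1, 1, 2, 3]]
A^3 = [[4, 8, 8, 8, 4], [8, 4, 4, 8, 8], [8, 4, 4, 8, 8], [8, 8, 8, 8, 8], [4, 8, 8, 8, 4]]
A^4 = [[24, 16, 16, 24, 24], [16, 24, 24, 24, 16], [16, 24, 24, 24, 16], [24, 24, 24, 32, 24], [24, 16, 16, 24, 24]]

32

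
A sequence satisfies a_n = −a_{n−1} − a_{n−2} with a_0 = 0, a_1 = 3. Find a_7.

With companion matrix T = [[−1, −1], [1, 0]], [a_n, a_{n−1}]ᵀ = T·[a_{n−1}, a_{n−2}]ᵀ, so [a_7, a_6]ᵀ = T⁶·[a_1, a_0]ᵀ.
T⁶ = [[1, 0], [0, 1]], giving [a_7, a_6]ᵀ = [[3], [0]].

3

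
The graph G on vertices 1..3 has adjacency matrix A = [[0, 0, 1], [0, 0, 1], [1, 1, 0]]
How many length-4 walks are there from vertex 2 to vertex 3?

The number of length-4 walks from vertex 2 to vertex 3 is entry (2,3) of A⁴, where A is the adjacency matrix.
A² = [[1, 1, 0], [1, 1, 0], [0, 0, 2]]
A³ = [[0, 0, 2], [0, 0, 2], [2, 2, 0]]
A⁴ = [[2, 2, 0], [2, 2, 0], [0, 0, 4]]

0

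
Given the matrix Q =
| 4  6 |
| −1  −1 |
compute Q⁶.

[[190, 378], [−63, −125]]

tr Q = 3 and det Q = 2, so the characteristic polynomial is λ² − (3)λ + (2) with roots 2 and 1.
Eigenvectors give P = [[−3, −2], [1, 1]] with P⁻¹ = [[−1, −2], [1, 3]], and Q = P·diag(2, 1)·P⁻¹.
Then Q⁶ = P·diag(64, 1)·P⁻¹ = [[−192, −2], [64, 1]] · [[−1, −2], [1, 3]] = [[190, 378], [−63, −125]].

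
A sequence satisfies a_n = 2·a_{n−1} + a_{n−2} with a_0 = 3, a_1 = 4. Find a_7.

886

With companion matrix B = [[2, 1], [1, 0]], [a_n, a_{n−1}]ᵀ = B·[a_{n−1}, a_{n−2}]ᵀ, so [a_7, a_6]ᵀ = B^6·[a_1, a_0]ᵀ.
B^6 = [[169, 70], [70, 29]], giving [a_7, a_6]ᵀ = [[886], [367]].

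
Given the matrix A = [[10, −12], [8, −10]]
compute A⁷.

tr A = 0 and det A = −4, so the characteristic polynomial is λ² − (0)λ + (−4) with roots −2 and 2.
Eigenvectors give P = [[1, 3], [1, 2]] with P⁻¹ = [[−2, 3], [1, −1]], and A = P·diag(−2, 2)·P⁻¹.
Then A⁷ = P·diag(−128, 128)·P⁻¹ = [[−128, 384], [−128, 256]] · [[−2, 3], [1, −1]] = [[640, −768], [512, −640]].

[[640, −768], [512, −640]]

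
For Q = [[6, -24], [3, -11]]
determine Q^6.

[[-5256, 15960], [-1995, 6049]]

tr Q = -5 and det Q = 6, so the characteristic polynomial is λ² − (-5)λ + (6) with roots -3 and -2.
Eigenvectors give P = [[-8, 3], [-3, 1]] with P⁻¹ = [[1, -3], [3, -8]], and Q = P·diag(-3, -2)·P⁻¹.
Then Q^6 = P·diag(729, 64)·P⁻¹ = [[-5832, 192], [-2187, 64]] · [[1, -3], [3, -8]] = [[-5256, 15960], [-1995, 6049]].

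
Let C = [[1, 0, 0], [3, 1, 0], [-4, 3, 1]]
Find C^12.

C = I + N where N = [[0, 0, 0], [3, 0, 0], [-4, 3, 0]] is strictly lower-triangular, so N^3 = 0.
(I + N)^12 = I + 12·N + 66·N^2 = [[1, 0, 0], [36, 1, 0], [546, 36, 1]].

[[1, 0, 0], [36, 1, 0], [546, 36, 1]]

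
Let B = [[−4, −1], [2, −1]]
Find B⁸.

[[12866, 6305], [−12610, −6049]]

tr B = −5 and det B = 6, so the characteristic polynomial is λ² − (−5)λ + (6) with roots −2 and −3.
Eigenvectors give P = [[−1, −1], [2, 1]] with P⁻¹ = [[1, 1], [−2, −1]], and B = P·diag(−2, −3)·P⁻¹.
Then B⁸ = P·diag(256, 6561)·P⁻¹ = [[−256, −6561], [512, 6561]] · [[1, 1], [−2, −1]] = [[12866, 6305], [−12610, −6049]].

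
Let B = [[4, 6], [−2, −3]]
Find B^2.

[[4, 6], [−2, −3]]

B² = B (a projection; rank 1, trace 1), so B^2 = B.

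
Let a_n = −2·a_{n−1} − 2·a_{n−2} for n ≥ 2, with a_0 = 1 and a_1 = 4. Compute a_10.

With companion matrix M = [[−2, −2], [1, 0]], [a_n, a_{n−1}]ᵀ = M·[a_{n−1}, a_{n−2}]ᵀ, so [a_10, a_9]ᵀ = M⁹·[a_1, a_0]ᵀ.
M⁹ = [[−32, −32], [16, 0]], giving [a_10, a_9]ᵀ = [[−160], [64]].

−160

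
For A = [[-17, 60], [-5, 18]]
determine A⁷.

tr A = 1 and det A = -6, so the characteristic polynomial is λ² − (1)λ + (-6) with roots 3 and -2.
Eigenvectors give P = [[3, 4], [1, 1]] with P⁻¹ = [[-1, 4], [1, -3]], and A = P·diag(3, -2)·P⁻¹.
Then A⁷ = P·diag(2187, -128)·P⁻¹ = [[6561, -512], [2187, -128]] · [[-1, 4], [1, -3]] = [[-7073, 27780], [-2315, 9132]].

[[-7073, 27780], [-2315, 9132]]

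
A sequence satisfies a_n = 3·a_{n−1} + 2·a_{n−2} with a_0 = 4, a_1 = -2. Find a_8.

With companion matrix A = [[3, 2], [1, 0]], [a_n, a_{n−1}]ᵀ = A·[a_{n−1}, a_{n−2}]ᵀ, so [a_8, a_7]ᵀ = A^7·[a_1, a_0]ᵀ.
A^7 = [[6279, 3526], [1763, 990]], giving [a_8, a_7]ᵀ = [[1546], [434]].

1546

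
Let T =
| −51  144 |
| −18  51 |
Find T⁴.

[[81, 0], [0, 81]]

tr T = 0 and det T = −9, so the characteristic polynomial is λ² − (0)λ + (−9) with roots 3 and −3.
Eigenvectors give P = [[−8, −3], [−3, −1]] with P⁻¹ = [[1, −3], [−3, 8]], and T = P·diag(3, −3)·P⁻¹.
Then T⁴ = P·diag(81, 81)·P⁻¹ = [[−648, −243], [−243, −81]] · [[1, −3], [−3, 8]] = [[81, 0], [0, 81]].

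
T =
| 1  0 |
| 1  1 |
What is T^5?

[[1, 0], [5, 1]]

T = I + N where N = [[0, 0], [1, 0]] is strictly lower-triangular, so N^2 = 0.
(I + N)^5 = I + 5·N = [[1, 0], [5, 1]].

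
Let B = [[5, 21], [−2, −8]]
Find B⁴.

[[−89, −315], [30, 106]]

tr B = −3 and det B = 2, so the characteristic polynomial is λ² − (−3)λ + (2) with roots −1 and −2.
Eigenvectors give P = [[−7, −3], [2, 1]] with P⁻¹ = [[−1, −3], [2, 7]], and B = P·diag(−1, −2)·P⁻¹.
Then B⁴ = P·diag(1, 16)·P⁻¹ = [[−7, −48], [2, 16]] · [[−1, −3], [2, 7]] = [[−89, −315], [30, 106]].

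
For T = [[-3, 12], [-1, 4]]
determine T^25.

T² = T (a projection; rank 1, trace 1), so T^25 = T.

[[-3, 12], [-1, 4]]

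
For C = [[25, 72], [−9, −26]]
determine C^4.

tr C = −1 and det C = −2, so the characteristic polynomial is λ² − (−1)λ + (−2) with roots −2 and 1.
Eigenvectors give P = [[8, 3], [−3, −1]] with P⁻¹ = [[−1, −3], [3, 8]], and C = P·diag(−2, 1)·P⁻¹.
Then C^4 = P·diag(16, 1)·P⁻¹ = [[128, 3], [−48, −1]] · [[−1, −3], [3, 8]] = [[−119, −360], [45, 136]].

[[−119, −360], [45, 136]]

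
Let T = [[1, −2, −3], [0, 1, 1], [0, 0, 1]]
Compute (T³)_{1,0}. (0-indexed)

0

T = I + N where N = [[0, −2, −3], [0, 0, 1], [0, 0, 0]] is strictly upper-triangular, so N³ = 0.
(I + N)³ = I + 3·N + 3·N² = [[1, −6, −15], [0, 1, 3], [0, 0, 1]].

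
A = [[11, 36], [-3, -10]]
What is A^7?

tr A = 1 and det A = -2, so the characteristic polynomial is λ² − (1)λ + (-2) with roots -1 and 2.
Eigenvectors give P = [[3, -4], [-1, 1]] with P⁻¹ = [[-1, -4], [-1, -3]], and A = P·diag(-1, 2)·P⁻¹.
Then A^7 = P·diag(-1, 128)·P⁻¹ = [[-3, -512], [1, 128]] · [[-1, -4], [-1, -3]] = [[515, 1548], [-129, -388]].

[[515, 1548], [-129, -388]]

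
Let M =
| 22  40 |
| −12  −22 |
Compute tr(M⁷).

0

tr M = 0 and det M = −4, so the characteristic polynomial is λ² − (0)λ + (−4) with roots −2 and 2.
Eigenvectors give P = [[−5, −2], [3, 1]] with P⁻¹ = [[1, 2], [−3, −5]], and M = P·diag(−2, 2)·P⁻¹.
Then M⁷ = P·diag(−128, 128)·P⁻¹ = [[640, −256], [−384, 128]] · [[1, 2], [−3, −5]] = [[1408, 2560], [−768, −1408]].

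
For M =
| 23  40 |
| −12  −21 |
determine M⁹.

tr M = 2 and det M = −3, so the characteristic polynomial is λ² − (2)λ + (−3) with roots 3 and −1.
Eigenvectors give P = [[−2, −5], [1, 3]] with P⁻¹ = [[−3, −5], [1, 2]], and M = P·diag(3, −1)·P⁻¹.
Then M⁹ = P·diag(19683, −1)·P⁻¹ = [[−39366, 5], [19683, −3]] · [[−3, −5], [1, 2]] = [[118103, 196840], [−59052, −98421]].

[[118103, 196840], [−59052, −98421]]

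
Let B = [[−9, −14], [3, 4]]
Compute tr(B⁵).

−275

tr B = −5 and det B = 6, so the characteristic polynomial is λ² − (−5)λ + (6) with roots −2 and −3.
Eigenvectors give P = [[−2, −7], [1, 3]] with P⁻¹ = [[3, 7], [−1, −2]], and B = P·diag(−2, −3)·P⁻¹.
Then B⁵ = P·diag(−32, −243)·P⁻¹ = [[64, 1701], [−32, −729]] · [[3, 7], [−1, −2]] = [[−1509, −2954], [633, 1234]].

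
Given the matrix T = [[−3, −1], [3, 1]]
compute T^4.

[[24, 8], [−24, −8]]

T^2 = [[6, 2], [−6, −2]]
T^3 = [[−12, −4], [12, 4]]
T^4 = [[24, 8], [−24, −8]]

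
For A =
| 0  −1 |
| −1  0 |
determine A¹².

A² = I (check: tr A = 0 and det A = −1), so A¹² = I since 12 is even.

[[1, 0], [0, 1]]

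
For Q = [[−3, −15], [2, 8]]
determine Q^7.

[[−10167, −30885], [4118, 12482]]

tr Q = 5 and det Q = 6, so the characteristic polynomial is λ² − (5)λ + (6) with roots 2 and 3.
Eigenvectors give P = [[−3, −5], [1, 2]] with P⁻¹ = [[−2, −5], [1, 3]], and Q = P·diag(2, 3)·P⁻¹.
Then Q^7 = P·diag(128, 2187)·P⁻¹ = [[−384, −10935], [128, 4374]] · [[−2, −5], [1, 3]] = [[−10167, −30885], [4118, 12482]].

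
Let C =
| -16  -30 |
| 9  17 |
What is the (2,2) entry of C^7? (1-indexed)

773

tr C = 1 and det C = -2, so the characteristic polynomial is λ² − (1)λ + (-2) with roots -1 and 2.
Eigenvectors give P = [[-2, -5], [1, 3]] with P⁻¹ = [[-3, -5], [1, 2]], and C = P·diag(-1, 2)·P⁻¹.
Then C^7 = P·diag(-1, 128)·P⁻¹ = [[2, -640], [-1, 384]] · [[-3, -5], [1, 2]] = [[-646, -1290], [387, 773]].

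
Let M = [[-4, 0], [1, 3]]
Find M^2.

[[16, 0], [-1, 9]]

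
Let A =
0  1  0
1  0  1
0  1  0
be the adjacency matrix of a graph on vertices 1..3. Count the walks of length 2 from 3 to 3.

1

The number of length-2 walks from vertex 3 to vertex 3 is entry (3,3) of A^2, where A is the adjacency matrix.
A^2 = [[1, 0, 1], [0, 2, 0], [1, 0, 1]]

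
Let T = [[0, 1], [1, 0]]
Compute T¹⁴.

T² = I (check: tr T = 0 and det T = -1), so T¹⁴ = I since 14 is even.

[[1, 0], [0, 1]]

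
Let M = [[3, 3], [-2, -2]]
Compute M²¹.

[[3, 3], [-2, -2]]

M² = M (a projection; rank 1, trace 1), so M²¹ = M.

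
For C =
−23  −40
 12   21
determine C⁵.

tr C = −2 and det C = −3, so the characteristic polynomial is λ² − (−2)λ + (−3) with roots −3 and 1.
Eigenvectors give P = [[−2, −5], [1, 3]] with P⁻¹ = [[−3, −5], [1, 2]], and C = P·diag(−3, 1)·P⁻¹.
Then C⁵ = P·diag(−243, 1)·P⁻¹ = [[486, −5], [−243, 3]] · [[−3, −5], [1, 2]] = [[−1463, −2440], [732, 1221]].

[[−1463, −2440], [732, 1221]]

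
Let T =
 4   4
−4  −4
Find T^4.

[[0, 0], [0, 0]]

T^2 = [[0, 0], [0, 0]]
T^3 = [[0, 0], [0, 0]]
T^4 = [[0, 0], [0, 0]]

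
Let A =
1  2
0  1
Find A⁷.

A = I + N where N = [[0, 2], [0, 0]] is strictly upper-triangular, so N² = 0.
(I + N)⁷ = I + 7·N = [[1, 14], [0, 1]].

[[1, 14], [0, 1]]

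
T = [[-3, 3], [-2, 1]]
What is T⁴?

[[-15, 12], [-8, 1]]

T² = [[3, -6], [4, -5]]
T³ = [[3, 3], [-2, 7]]
T⁴ = [[-15, 12], [-8, 1]]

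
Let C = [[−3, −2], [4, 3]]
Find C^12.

[[1, 0], [0, 1]]

C² = I (check: tr C = 0 and det C = −1), so C^12 = I since 12 is even.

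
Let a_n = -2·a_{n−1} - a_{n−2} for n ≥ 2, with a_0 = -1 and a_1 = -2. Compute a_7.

-20

With companion matrix Q = [[-2, -1], [1, 0]], [a_n, a_{n−1}]ᵀ = Q·[a_{n−1}, a_{n−2}]ᵀ, so [a_7, a_6]ᵀ = Q⁶·[a_1, a_0]ᵀ.
Q⁶ = [[7, 6], [-6, -5]], giving [a_7, a_6]ᵀ = [[-20], [17]].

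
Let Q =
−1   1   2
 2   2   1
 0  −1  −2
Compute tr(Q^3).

Q^2 = [[3, −1, −5], [2, 5, 4], [−2, 0, 3]]
Q^3 = [[−5, 6, 15], [8, 8, 1], [2, −5, −10]]

−7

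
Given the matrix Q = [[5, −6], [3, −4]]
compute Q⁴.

[[31, −30], [15, −14]]

tr Q = 1 and det Q = −2, so the characteristic polynomial is λ² − (1)λ + (−2) with roots −1 and 2.
Eigenvectors give P = [[1, −2], [1, −1]] with P⁻¹ = [[−1, 2], [−1, 1]], and Q = P·diag(−1, 2)·P⁻¹.
Then Q⁴ = P·diag(1, 16)·P⁻¹ = [[1, −32], [1, −16]] · [[−1, 2], [−1, 1]] = [[31, −30], [15, −14]].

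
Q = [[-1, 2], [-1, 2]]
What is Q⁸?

Q² = Q (a projection; rank 1, trace 1), so Q⁸ = Q.

[[-1, 2], [-1, 2]]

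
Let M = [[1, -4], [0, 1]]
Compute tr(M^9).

M = I + N where N = [[0, -4], [0, 0]] is strictly upper-triangular, so N^2 = 0.
(I + N)^9 = I + 9·N = [[1, -36], [0, 1]].

2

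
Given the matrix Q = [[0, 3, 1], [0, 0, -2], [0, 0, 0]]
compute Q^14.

[[0, 0, 0], [0, 0, 0], [0, 0, 0]]

Q is strictly triangular, hence nilpotent: Q^3 = 0, so Q^14 = 0.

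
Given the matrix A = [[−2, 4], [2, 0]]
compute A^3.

A^2 = [[12, −8], [−4, 8]]
A^3 = [[−40, 48], [24, −16]]

[[−40, 48], [24, −16]]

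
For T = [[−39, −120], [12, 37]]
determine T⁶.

tr T = −2 and det T = −3, so the characteristic polynomial is λ² − (−2)λ + (−3) with roots 1 and −3.
Eigenvectors give P = [[−3, 10], [1, −3]] with P⁻¹ = [[3, 10], [1, 3]], and T = P·diag(1, −3)·P⁻¹.
Then T⁶ = P·diag(1, 729)·P⁻¹ = [[−3, 7290], [1, −2187]] · [[3, 10], [1, 3]] = [[7281, 21840], [−2184, −6551]].

[[7281, 21840], [−2184, −6551]]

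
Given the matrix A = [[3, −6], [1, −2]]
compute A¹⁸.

[[3, −6], [1, −2]]

A² = A (a projection; rank 1, trace 1), so A¹⁸ = A.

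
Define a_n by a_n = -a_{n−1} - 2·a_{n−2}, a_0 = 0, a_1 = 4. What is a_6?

-20

With companion matrix Q = [[-1, -2], [1, 0]], [a_n, a_{n−1}]ᵀ = Q·[a_{n−1}, a_{n−2}]ᵀ, so [a_6, a_5]ᵀ = Q⁵·[a_1, a_0]ᵀ.
Q⁵ = [[-5, 2], [-1, -6]], giving [a_6, a_5]ᵀ = [[-20], [-4]].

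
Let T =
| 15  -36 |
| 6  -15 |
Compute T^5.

[[1215, -2916], [486, -1215]]

tr T = 0 and det T = -9, so the characteristic polynomial is λ² − (0)λ + (-9) with roots 3 and -3.
Eigenvectors give P = [[-3, -2], [-1, -1]] with P⁻¹ = [[-1, 2], [1, -3]], and T = P·diag(3, -3)·P⁻¹.
Then T^5 = P·diag(243, -243)·P⁻¹ = [[-729, 486], [-243, 243]] · [[-1, 2], [1, -3]] = [[1215, -2916], [486, -1215]].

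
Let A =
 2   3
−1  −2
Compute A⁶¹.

A² = I (check: tr A = 0 and det A = −1), so A⁶¹ = A since 61 is odd.

[[2, 3], [−1, −2]]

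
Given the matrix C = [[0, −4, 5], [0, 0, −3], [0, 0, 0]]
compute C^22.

C is strictly triangular, hence nilpotent: C^3 = 0, so C^22 = 0.

[[0, 0, 0], [0, 0, 0], [0, 0, 0]]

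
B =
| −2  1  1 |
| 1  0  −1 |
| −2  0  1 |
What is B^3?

B^2 = [[3, −2, −2], [0, 1, 0], [2, −2, −1]]
B^3 = [[−4, 3, 3], [1, 0, −1], [−4, 2, 3]]

[[−4, 3, 3], [1, 0, −1], [−4, 2, 3]]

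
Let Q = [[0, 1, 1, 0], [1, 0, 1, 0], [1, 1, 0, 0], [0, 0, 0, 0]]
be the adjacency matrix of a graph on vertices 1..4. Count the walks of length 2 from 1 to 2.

The number of length-2 walks from vertex 1 to vertex 2 is entry (1,2) of Q^2, where Q is the adjacency matrix.
Q^2 = [[2, 1, 1, 0], [1, 2, 1, 0], [1, 1, 2, 0], [0, 0, 0, 0]]

1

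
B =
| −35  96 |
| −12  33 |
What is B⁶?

tr B = −2 and det B = −3, so the characteristic polynomial is λ² − (−2)λ + (−3) with roots 1 and −3.
Eigenvectors give P = [[8, −3], [3, −1]] with P⁻¹ = [[−1, 3], [−3, 8]], and B = P·diag(1, −3)·P⁻¹.
Then B⁶ = P·diag(1, 729)·P⁻¹ = [[8, −2187], [3, −729]] · [[−1, 3], [−3, 8]] = [[6553, −17472], [2184, −5823]].

[[6553, −17472], [2184, −5823]]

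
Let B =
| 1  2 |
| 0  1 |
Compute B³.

B = I + N where N = [[0, 2], [0, 0]] is strictly upper-triangular, so N² = 0.
(I + N)³ = I + 3·N = [[1, 6], [0, 1]].

[[1, 6], [0, 1]]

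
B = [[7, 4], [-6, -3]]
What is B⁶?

[[2185, 1456], [-2184, -1455]]

tr B = 4 and det B = 3, so the characteristic polynomial is λ² − (4)λ + (3) with roots 3 and 1.
Eigenvectors give P = [[-1, 2], [1, -3]] with P⁻¹ = [[-3, -2], [-1, -1]], and B = P·diag(3, 1)·P⁻¹.
Then B⁶ = P·diag(729, 1)·P⁻¹ = [[-729, 2], [729, -3]] · [[-3, -2], [-1, -1]] = [[2185, 1456], [-2184, -1455]].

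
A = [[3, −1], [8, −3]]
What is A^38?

A² = I (check: tr A = 0 and det A = −1), so A^38 = I since 38 is even.

[[1, 0], [0, 1]]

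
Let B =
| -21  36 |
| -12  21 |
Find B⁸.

[[6561, 0], [0, 6561]]

tr B = 0 and det B = -9, so the characteristic polynomial is λ² − (0)λ + (-9) with roots -3 and 3.
Eigenvectors give P = [[2, -3], [1, -2]] with P⁻¹ = [[2, -3], [1, -2]], and B = P·diag(-3, 3)·P⁻¹.
Then B⁸ = P·diag(6561, 6561)·P⁻¹ = [[13122, -19683], [6561, -13122]] · [[2, -3], [1, -2]] = [[6561, 0], [0, 6561]].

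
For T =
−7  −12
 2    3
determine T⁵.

tr T = −4 and det T = 3, so the characteristic polynomial is λ² − (−4)λ + (3) with roots −3 and −1.
Eigenvectors give P = [[−3, −2], [1, 1]] with P⁻¹ = [[−1, −2], [1, 3]], and T = P·diag(−3, −1)·P⁻¹.
Then T⁵ = P·diag(−243, −1)·P⁻¹ = [[729, 2], [−243, −1]] · [[−1, −2], [1, 3]] = [[−727, −1452], [242, 483]].

[[−727, −1452], [242, 483]]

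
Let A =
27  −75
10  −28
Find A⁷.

[[11703, −34725], [4630, −13762]]

tr A = −1 and det A = −6, so the characteristic polynomial is λ² − (−1)λ + (−6) with roots 2 and −3.
Eigenvectors give P = [[−3, −5], [−1, −2]] with P⁻¹ = [[−2, 5], [1, −3]], and A = P·diag(2, −3)·P⁻¹.
Then A⁷ = P·diag(128, −2187)·P⁻¹ = [[−384, 10935], [−128, 4374]] · [[−2, 5], [1, −3]] = [[11703, −34725], [4630, −13762]].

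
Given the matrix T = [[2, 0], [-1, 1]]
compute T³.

tr T = 3 and det T = 2, so the characteristic polynomial is λ² − (3)λ + (2) with roots 1 and 2.
Eigenvectors give P = [[0, -1], [1, 1]] with P⁻¹ = [[1, 1], [-1, 0]], and T = P·diag(1, 2)·P⁻¹.
Then T³ = P·diag(1, 8)·P⁻¹ = [[0, -8], [1, 8]] · [[1, 1], [-1, 0]] = [[8, 0], [-7, 1]].

[[8, 0], [-7, 1]]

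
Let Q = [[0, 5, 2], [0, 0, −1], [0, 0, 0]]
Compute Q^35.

[[0, 0, 0], [0, 0, 0], [0, 0, 0]]

Q is strictly triangular, hence nilpotent: Q^3 = 0, so Q^35 = 0.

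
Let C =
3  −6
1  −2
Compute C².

C² = C (a projection; rank 1, trace 1), so C² = C.

[[3, −6], [1, −2]]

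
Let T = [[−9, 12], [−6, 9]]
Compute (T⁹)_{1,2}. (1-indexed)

tr T = 0 and det T = −9, so the characteristic polynomial is λ² − (0)λ + (−9) with roots −3 and 3.
Eigenvectors give P = [[2, −1], [1, −1]] with P⁻¹ = [[1, −1], [1, −2]], and T = P·diag(−3, 3)·P⁻¹.
Then T⁹ = P·diag(−19683, 19683)·P⁻¹ = [[−39366, −19683], [−19683, −19683]] · [[1, −1], [1, −2]] = [[−59049, 78732], [−39366, 59049]].

78732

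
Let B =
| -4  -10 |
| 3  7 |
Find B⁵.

[[-154, -310], [93, 187]]

tr B = 3 and det B = 2, so the characteristic polynomial is λ² − (3)λ + (2) with roots 1 and 2.
Eigenvectors give P = [[-2, -5], [1, 3]] with P⁻¹ = [[-3, -5], [1, 2]], and B = P·diag(1, 2)·P⁻¹.
Then B⁵ = P·diag(1, 32)·P⁻¹ = [[-2, -160], [1, 96]] · [[-3, -5], [1, 2]] = [[-154, -310], [93, 187]].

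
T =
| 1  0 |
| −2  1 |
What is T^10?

T = I + N where N = [[0, 0], [−2, 0]] is strictly lower-triangular, so N^2 = 0.
(I + N)^10 = I + 10·N = [[1, 0], [−20, 1]].

[[1, 0], [−20, 1]]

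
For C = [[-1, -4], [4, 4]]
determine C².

[[-15, -12], [12, 0]]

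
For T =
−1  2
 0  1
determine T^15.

T² = I (check: tr T = 0 and det T = −1), so T^15 = T since 15 is odd.

[[−1, 2], [0, 1]]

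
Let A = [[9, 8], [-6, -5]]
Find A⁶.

tr A = 4 and det A = 3, so the characteristic polynomial is λ² − (4)λ + (3) with roots 1 and 3.
Eigenvectors give P = [[-1, 4], [1, -3]] with P⁻¹ = [[3, 4], [1, 1]], and A = P·diag(1, 3)·P⁻¹.
Then A⁶ = P·diag(1, 729)·P⁻¹ = [[-1, 2916], [1, -2187]] · [[3, 4], [1, 1]] = [[2913, 2912], [-2184, -2183]].

[[2913, 2912], [-2184, -2183]]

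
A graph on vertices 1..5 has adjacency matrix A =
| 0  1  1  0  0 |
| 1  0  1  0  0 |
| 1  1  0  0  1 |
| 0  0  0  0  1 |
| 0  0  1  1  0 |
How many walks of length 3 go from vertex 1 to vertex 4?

The number of length-3 walks from vertex 1 to vertex 4 is entry (1,4) of A³, where A is the adjacency matrix.
A² = [[2, 1, 1, 0, 1], [1, 2, 1, 0, 1], [1, 1, 3, 1, 0], [0, 0, 1, 1, 0], [1, 1, 0, 0, 2]]
A³ = [[2, 3, 4, 1, 1], [3, 2, 4, 1, 1], [4, 4, 2, 0, 4], [1, 1, 0, 0, 2], [1, 1, 4, 2, 0]]

1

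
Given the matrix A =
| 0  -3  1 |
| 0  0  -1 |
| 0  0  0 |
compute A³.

A is strictly triangular, hence nilpotent: A³ = 0, so A³ = 0.

[[0, 0, 0], [0, 0, 0], [0, 0, 0]]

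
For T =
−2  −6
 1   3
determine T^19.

T² = T (a projection; rank 1, trace 1), so T^19 = T.

[[−2, −6], [1, 3]]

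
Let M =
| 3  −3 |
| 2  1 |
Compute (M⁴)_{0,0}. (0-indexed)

M² = [[3, −12], [8, −5]]
M³ = [[−15, −21], [14, −29]]
M⁴ = [[−87, 24], [−16, −71]]

−87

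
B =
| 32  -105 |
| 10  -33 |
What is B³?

[[218, -735], [70, -237]]

tr B = -1 and det B = -6, so the characteristic polynomial is λ² − (-1)λ + (-6) with roots -3 and 2.
Eigenvectors give P = [[3, 7], [1, 2]] with P⁻¹ = [[-2, 7], [1, -3]], and B = P·diag(-3, 2)·P⁻¹.
Then B³ = P·diag(-27, 8)·P⁻¹ = [[-81, 56], [-27, 16]] · [[-2, 7], [1, -3]] = [[218, -735], [70, -237]].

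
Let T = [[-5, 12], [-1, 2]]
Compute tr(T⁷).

tr T = -3 and det T = 2, so the characteristic polynomial is λ² − (-3)λ + (2) with roots -2 and -1.
Eigenvectors give P = [[4, 3], [1, 1]] with P⁻¹ = [[1, -3], [-1, 4]], and T = P·diag(-2, -1)·P⁻¹.
Then T⁷ = P·diag(-128, -1)·P⁻¹ = [[-512, -3], [-128, -1]] · [[1, -3], [-1, 4]] = [[-509, 1524], [-127, 380]].

-129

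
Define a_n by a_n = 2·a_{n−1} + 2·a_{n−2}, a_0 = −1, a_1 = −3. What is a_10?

−24960

With companion matrix M = [[2, 2], [1, 0]], [a_n, a_{n−1}]ᵀ = M·[a_{n−1}, a_{n−2}]ᵀ, so [a_10, a_9]ᵀ = M^9·[a_1, a_0]ᵀ.
M^9 = [[6688, 4896], [2448, 1792]], giving [a_10, a_9]ᵀ = [[−24960], [−9136]].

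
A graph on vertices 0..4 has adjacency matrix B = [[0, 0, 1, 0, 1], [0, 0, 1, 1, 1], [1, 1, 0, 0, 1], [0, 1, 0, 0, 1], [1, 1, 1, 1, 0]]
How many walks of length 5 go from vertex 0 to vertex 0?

24

The number of length-5 walks from vertex 0 to vertex 0 is entry (0,0) of B⁵, where B is the adjacency matrix.
B² = [[2, 2, 1, 1, 1], [2, 3, 1, 1, 2], [1, 1, 3, 2, 2], [1, 1, 2, 2, 1], [1, 2, 2, 1, 4]]
B³ = [[2, 3, 5, 3, 6], [3, 4, 7, 5, 7], [5, 7, 4, 3, 7], [3, 5, 3, 2, 6], [6, 7, 7, 6, 6]]
B⁴ = [[11, 14, 11, 9, 13], [14, 19, 14, 11, 19], [11, 14, 19, 14, 19], [9, 11, 14, 11, 13], [13, 19, 19, 13, 26]]
B⁵ = [[24, 33, 38, 27, 45], [33, 44, 52, 38, 58], [38, 52, 44, 33, 58], [27, 38, 33, 24, 45], [45, 58, 58, 45, 64]]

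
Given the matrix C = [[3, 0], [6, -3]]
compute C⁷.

[[2187, 0], [4374, -2187]]

tr C = 0 and det C = -9, so the characteristic polynomial is λ² − (0)λ + (-9) with roots 3 and -3.
Eigenvectors give P = [[1, 0], [1, -1]] with P⁻¹ = [[1, 0], [1, -1]], and C = P·diag(3, -3)·P⁻¹.
Then C⁷ = P·diag(2187, -2187)·P⁻¹ = [[2187, 0], [2187, 2187]] · [[1, 0], [1, -1]] = [[2187, 0], [4374, -2187]].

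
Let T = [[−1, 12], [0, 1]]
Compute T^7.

[[−1, 12], [0, 1]]

T² = I (check: tr T = 0 and det T = −1), so T^7 = T since 7 is odd.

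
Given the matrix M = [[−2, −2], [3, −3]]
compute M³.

M² = [[−2, 10], [−15, 3]]
M³ = [[34, −26], [39, 21]]

[[34, −26], [39, 21]]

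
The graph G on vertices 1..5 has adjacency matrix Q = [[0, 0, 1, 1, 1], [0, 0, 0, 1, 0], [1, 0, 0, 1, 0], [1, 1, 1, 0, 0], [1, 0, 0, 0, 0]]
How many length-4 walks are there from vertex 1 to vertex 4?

The number of length-4 walks from vertex 1 to vertex 4 is entry (1,4) of Q⁴, where Q is the adjacency matrix.
Q² = [[3, 1, 1, 1, 0], [1, 1, 1, 0, 0], [1, 1, 2, 1, 1], [1, 0, 1, 3, 1], [0, 0, 1, 1, 1]]
Q³ = [[2, 1, 4, 5, 3], [1, 0, 1, 3, 1], [4, 1, 2, 4, 1], [5, 3, 4, 2, 1], [3, 1, 1, 1, 0]]
Q⁴ = [[12, 5, 7, 7, 2], [5, 3, 4, 2, 1], [7, 4, 8, 7, 4], [7, 2, 7, 12, 5], [2, 1, 4, 5, 3]]

7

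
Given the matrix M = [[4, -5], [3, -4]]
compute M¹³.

[[4, -5], [3, -4]]

M² = I (check: tr M = 0 and det M = -1), so M¹³ = M since 13 is odd.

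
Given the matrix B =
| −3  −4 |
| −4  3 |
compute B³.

[[−75, −100], [−100, 75]]

B² = [[25, 0], [0, 25]]
B³ = [[−75, −100], [−100, 75]]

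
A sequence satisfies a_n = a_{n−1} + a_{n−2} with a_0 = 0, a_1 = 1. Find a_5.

With companion matrix B = [[1, 1], [1, 0]], [a_n, a_{n−1}]ᵀ = B·[a_{n−1}, a_{n−2}]ᵀ, so [a_5, a_4]ᵀ = B⁴·[a_1, a_0]ᵀ.
B⁴ = [[5, 3], [3, 2]], giving [a_5, a_4]ᵀ = [[5], [3]].

5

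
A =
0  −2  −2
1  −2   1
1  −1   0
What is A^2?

[[−4, 6, −2], [−1, 1, −4], [−1, 0, −3]]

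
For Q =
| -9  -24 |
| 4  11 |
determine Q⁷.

[[-4377, -13128], [2188, 6563]]

tr Q = 2 and det Q = -3, so the characteristic polynomial is λ² − (2)λ + (-3) with roots 3 and -1.
Eigenvectors give P = [[-2, -3], [1, 1]] with P⁻¹ = [[1, 3], [-1, -2]], and Q = P·diag(3, -1)·P⁻¹.
Then Q⁷ = P·diag(2187, -1)·P⁻¹ = [[-4374, 3], [2187, -1]] · [[1, 3], [-1, -2]] = [[-4377, -13128], [2188, 6563]].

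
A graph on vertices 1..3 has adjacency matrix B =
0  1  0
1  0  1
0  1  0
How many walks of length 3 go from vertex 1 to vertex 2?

The number of length-3 walks from vertex 1 to vertex 2 is entry (1,2) of B³, where B is the adjacency matrix.
B² = [[1, 0, 1], [0, 2, 0], [1, 0, 1]]
B³ = [[0, 2, 0], [2, 0, 2], [0, 2, 0]]

2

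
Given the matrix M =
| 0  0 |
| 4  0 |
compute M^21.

[[0, 0], [0, 0]]

M is strictly triangular, hence nilpotent: M^2 = 0, so M^21 = 0.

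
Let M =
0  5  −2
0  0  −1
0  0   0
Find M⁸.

M is strictly triangular, hence nilpotent: M³ = 0, so M⁸ = 0.

[[0, 0, 0], [0, 0, 0], [0, 0, 0]]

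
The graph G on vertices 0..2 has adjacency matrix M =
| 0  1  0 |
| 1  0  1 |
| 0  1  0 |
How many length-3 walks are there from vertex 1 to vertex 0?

The number of length-3 walks from vertex 1 to vertex 0 is entry (1,0) of M³, where M is the adjacency matrix.
M² = [[1, 0, 1], [0, 2, 0], [1, 0, 1]]
M³ = [[0, 2, 0], [2, 0, 2], [0, 2, 0]]

2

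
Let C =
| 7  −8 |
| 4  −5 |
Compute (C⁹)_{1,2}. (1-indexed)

tr C = 2 and det C = −3, so the characteristic polynomial is λ² − (2)λ + (−3) with roots −1 and 3.
Eigenvectors give P = [[−1, 2], [−1, 1]] with P⁻¹ = [[1, −2], [1, −1]], and C = P·diag(−1, 3)·P⁻¹.
Then C⁹ = P·diag(−1, 19683)·P⁻¹ = [[1, 39366], [1, 19683]] · [[1, −2], [1, −1]] = [[39367, −39368], [19684, −19685]].

−39368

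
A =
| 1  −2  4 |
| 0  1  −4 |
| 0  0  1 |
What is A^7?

[[1, −14, 196], [0, 1, −28], [0, 0, 1]]

A = I + N where N = [[0, −2, 4], [0, 0, −4], [0, 0, 0]] is strictly upper-triangular, so N^3 = 0.
(I + N)^7 = I + 7·N + 21·N^2 = [[1, −14, 196], [0, 1, −28], [0, 0, 1]].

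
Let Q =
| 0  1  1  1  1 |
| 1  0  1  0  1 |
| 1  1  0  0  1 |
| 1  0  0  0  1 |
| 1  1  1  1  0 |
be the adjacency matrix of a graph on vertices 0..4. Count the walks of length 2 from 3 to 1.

The number of length-2 walks from vertex 3 to vertex 1 is entry (3,1) of Q^2, where Q is the adjacency matrix.
Q^2 = [[4, 2, 2, 1, 3], [2, 3, 2, 2, 2], [2, 2, 3, 2, 2], [1, 2, 2, 2, 1], [3, 2, 2, 1, 4]]

2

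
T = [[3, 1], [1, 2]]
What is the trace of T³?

50

T² = [[10, 5], [5, 5]]
T³ = [[35, 20], [20, 15]]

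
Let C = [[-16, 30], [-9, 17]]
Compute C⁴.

tr C = 1 and det C = -2, so the characteristic polynomial is λ² − (1)λ + (-2) with roots -1 and 2.
Eigenvectors give P = [[-2, -5], [-1, -3]] with P⁻¹ = [[-3, 5], [1, -2]], and C = P·diag(-1, 2)·P⁻¹.
Then C⁴ = P·diag(1, 16)·P⁻¹ = [[-2, -80], [-1, -48]] · [[-3, 5], [1, -2]] = [[-74, 150], [-45, 91]].

[[-74, 150], [-45, 91]]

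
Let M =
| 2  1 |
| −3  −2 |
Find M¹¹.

[[2, 1], [−3, −2]]

M² = I (check: tr M = 0 and det M = −1), so M¹¹ = M since 11 is odd.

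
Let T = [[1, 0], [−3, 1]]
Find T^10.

[[1, 0], [−30, 1]]

T = I + N where N = [[0, 0], [−3, 0]] is strictly lower-triangular, so N^2 = 0.
(I + N)^10 = I + 10·N = [[1, 0], [−30, 1]].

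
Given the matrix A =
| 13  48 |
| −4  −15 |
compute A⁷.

tr A = −2 and det A = −3, so the characteristic polynomial is λ² − (−2)λ + (−3) with roots −3 and 1.
Eigenvectors give P = [[−3, 4], [1, −1]] with P⁻¹ = [[1, 4], [1, 3]], and A = P·diag(−3, 1)·P⁻¹.
Then A⁷ = P·diag(−2187, 1)·P⁻¹ = [[6561, 4], [−2187, −1]] · [[1, 4], [1, 3]] = [[6565, 26256], [−2188, −8751]].

[[6565, 26256], [−2188, −8751]]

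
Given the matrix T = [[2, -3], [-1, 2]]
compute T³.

[[26, -45], [-15, 26]]

T² = [[7, -12], [-4, 7]]
T³ = [[26, -45], [-15, 26]]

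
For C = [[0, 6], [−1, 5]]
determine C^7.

[[−3990, 12354], [−2059, 6305]]

tr C = 5 and det C = 6, so the characteristic polynomial is λ² − (5)λ + (6) with roots 3 and 2.
Eigenvectors give P = [[2, 3], [1, 1]] with P⁻¹ = [[−1, 3], [1, −2]], and C = P·diag(3, 2)·P⁻¹.
Then C^7 = P·diag(2187, 128)·P⁻¹ = [[4374, 384], [2187, 128]] · [[−1, 3], [1, −2]] = [[−3990, 12354], [−2059, 6305]].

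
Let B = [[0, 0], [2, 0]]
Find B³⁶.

B is strictly triangular, hence nilpotent: B² = 0, so B³⁶ = 0.

[[0, 0], [0, 0]]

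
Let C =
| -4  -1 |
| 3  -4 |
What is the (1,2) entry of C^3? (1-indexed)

C^2 = [[13, 8], [-24, 13]]
C^3 = [[-28, -45], [135, -28]]

-45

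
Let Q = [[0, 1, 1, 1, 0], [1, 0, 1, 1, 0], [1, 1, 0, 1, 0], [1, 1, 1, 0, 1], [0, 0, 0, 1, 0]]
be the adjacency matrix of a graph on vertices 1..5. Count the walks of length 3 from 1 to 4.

The number of length-3 walks from vertex 1 to vertex 4 is entry (1,4) of Q^3, where Q is the adjacency matrix.
Q^2 = [[3, 2, 2, 2, 1], [2, 3, 2, 2, 1], [2, 2, 3, 2, 1], [2, 2, 2, 4, 0], [1, 1, 1, 0, 1]]
Q^3 = [[6, 7, 7, 8, 2], [7, 6, 7, 8, 2], [7, 7, 6, 8, 2], [8, 8, 8, 6, 4], [2, 2, 2, 4, 0]]

8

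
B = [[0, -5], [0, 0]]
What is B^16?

[[0, 0], [0, 0]]

B is strictly triangular, hence nilpotent: B^2 = 0, so B^16 = 0.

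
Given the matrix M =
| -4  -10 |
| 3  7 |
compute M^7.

tr M = 3 and det M = 2, so the characteristic polynomial is λ² − (3)λ + (2) with roots 2 and 1.
Eigenvectors give P = [[-5, -2], [3, 1]] with P⁻¹ = [[1, 2], [-3, -5]], and M = P·diag(2, 1)·P⁻¹.
Then M^7 = P·diag(128, 1)·P⁻¹ = [[-640, -2], [384, 1]] · [[1, 2], [-3, -5]] = [[-634, -1270], [381, 763]].

[[-634, -1270], [381, 763]]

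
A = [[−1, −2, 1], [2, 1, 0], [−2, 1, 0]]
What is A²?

[[−5, 1, −1], [0, −3, 2], [4, 5, −2]]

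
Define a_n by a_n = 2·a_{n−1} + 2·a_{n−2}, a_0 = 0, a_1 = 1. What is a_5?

With companion matrix B = [[2, 2], [1, 0]], [a_n, a_{n−1}]ᵀ = B·[a_{n−1}, a_{n−2}]ᵀ, so [a_5, a_4]ᵀ = B⁴·[a_1, a_0]ᵀ.
B⁴ = [[44, 32], [16, 12]], giving [a_5, a_4]ᵀ = [[44], [16]].

44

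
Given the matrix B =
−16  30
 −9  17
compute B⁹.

tr B = 1 and det B = −2, so the characteristic polynomial is λ² − (1)λ + (−2) with roots −1 and 2.
Eigenvectors give P = [[2, −5], [1, −3]] with P⁻¹ = [[3, −5], [1, −2]], and B = P·diag(−1, 2)·P⁻¹.
Then B⁹ = P·diag(−1, 512)·P⁻¹ = [[−2, −2560], [−1, −1536]] · [[3, −5], [1, −2]] = [[−2566, 5130], [−1539, 3077]].

[[−2566, 5130], [−1539, 3077]]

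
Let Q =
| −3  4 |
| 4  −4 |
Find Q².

[[25, −28], [−28, 32]]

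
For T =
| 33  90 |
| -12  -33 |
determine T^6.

tr T = 0 and det T = -9, so the characteristic polynomial is λ² − (0)λ + (-9) with roots -3 and 3.
Eigenvectors give P = [[5, -3], [-2, 1]] with P⁻¹ = [[-1, -3], [-2, -5]], and T = P·diag(-3, 3)·P⁻¹.
Then T^6 = P·diag(729, 729)·P⁻¹ = [[3645, -2187], [-1458, 729]] · [[-1, -3], [-2, -5]] = [[729, 0], [0, 729]].

[[729, 0], [0, 729]]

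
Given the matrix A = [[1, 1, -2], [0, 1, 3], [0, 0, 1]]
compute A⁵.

[[1, 5, 20], [0, 1, 15], [0, 0, 1]]

A = I + N where N = [[0, 1, -2], [0, 0, 3], [0, 0, 0]] is strictly upper-triangular, so N³ = 0.
(I + N)⁵ = I + 5·N + 10·N² = [[1, 5, 20], [0, 1, 15], [0, 0, 1]].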